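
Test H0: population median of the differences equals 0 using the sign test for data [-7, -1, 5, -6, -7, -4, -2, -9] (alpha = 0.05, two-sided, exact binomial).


Step 1: Discard zero differences. Original n = 8; n_eff = number of nonzero differences = 8.
Nonzero differences (with sign): -7, -1, +5, -6, -7, -4, -2, -9
Step 2: Count signs: positive = 1, negative = 7.
Step 3: Under H0: P(positive) = 0.5, so the number of positives S ~ Bin(8, 0.5).
Step 4: Two-sided exact p-value = sum of Bin(8,0.5) probabilities at or below the observed probability = 0.070312.
Step 5: alpha = 0.05. fail to reject H0.

n_eff = 8, pos = 1, neg = 7, p = 0.070312, fail to reject H0.


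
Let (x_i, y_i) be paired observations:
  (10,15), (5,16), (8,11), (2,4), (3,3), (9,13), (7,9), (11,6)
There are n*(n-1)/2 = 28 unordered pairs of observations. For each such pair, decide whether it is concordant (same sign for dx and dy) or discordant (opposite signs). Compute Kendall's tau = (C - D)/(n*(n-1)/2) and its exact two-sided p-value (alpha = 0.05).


Step 1: Enumerate the 28 unordered pairs (i,j) with i<j and classify each by sign(x_j-x_i) * sign(y_j-y_i).
  (1,2):dx=-5,dy=+1->D; (1,3):dx=-2,dy=-4->C; (1,4):dx=-8,dy=-11->C; (1,5):dx=-7,dy=-12->C
  (1,6):dx=-1,dy=-2->C; (1,7):dx=-3,dy=-6->C; (1,8):dx=+1,dy=-9->D; (2,3):dx=+3,dy=-5->D
  (2,4):dx=-3,dy=-12->C; (2,5):dx=-2,dy=-13->C; (2,6):dx=+4,dy=-3->D; (2,7):dx=+2,dy=-7->D
  (2,8):dx=+6,dy=-10->D; (3,4):dx=-6,dy=-7->C; (3,5):dx=-5,dy=-8->C; (3,6):dx=+1,dy=+2->C
  (3,7):dx=-1,dy=-2->C; (3,8):dx=+3,dy=-5->D; (4,5):dx=+1,dy=-1->D; (4,6):dx=+7,dy=+9->C
  (4,7):dx=+5,dy=+5->C; (4,8):dx=+9,dy=+2->C; (5,6):dx=+6,dy=+10->C; (5,7):dx=+4,dy=+6->C
  (5,8):dx=+8,dy=+3->C; (6,7):dx=-2,dy=-4->C; (6,8):dx=+2,dy=-7->D; (7,8):dx=+4,dy=-3->D
Step 2: C = 18, D = 10, total pairs = 28.
Step 3: tau = (C - D)/(n(n-1)/2) = (18 - 10)/28 = 0.285714.
Step 4: Exact two-sided p-value (enumerate n! = 40320 permutations of y under H0): p = 0.398760.
Step 5: alpha = 0.05. fail to reject H0.

tau_b = 0.2857 (C=18, D=10), p = 0.398760, fail to reject H0.


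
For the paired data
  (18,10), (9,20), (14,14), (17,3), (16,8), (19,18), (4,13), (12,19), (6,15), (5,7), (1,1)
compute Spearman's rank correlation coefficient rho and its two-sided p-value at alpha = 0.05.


Step 1: Rank x and y separately (midranks; no ties here).
rank(x): 18->10, 9->5, 14->7, 17->9, 16->8, 19->11, 4->2, 12->6, 6->4, 5->3, 1->1
rank(y): 10->5, 20->11, 14->7, 3->2, 8->4, 18->9, 13->6, 19->10, 15->8, 7->3, 1->1
Step 2: d_i = R_x(i) - R_y(i); compute d_i^2.
  (10-5)^2=25, (5-11)^2=36, (7-7)^2=0, (9-2)^2=49, (8-4)^2=16, (11-9)^2=4, (2-6)^2=16, (6-10)^2=16, (4-8)^2=16, (3-3)^2=0, (1-1)^2=0
sum(d^2) = 178.
Step 3: rho = 1 - 6*178 / (11*(11^2 - 1)) = 1 - 1068/1320 = 0.190909.
Step 4: Under H0, t = rho * sqrt((n-2)/(1-rho^2)) = 0.5835 ~ t(9).
Step 5: Two-sided p-value from the t-distribution with 9 df = 0.573913.
Step 6: alpha = 0.05. fail to reject H0.

rho = 0.1909, p = 0.573913, fail to reject H0 at alpha = 0.05.


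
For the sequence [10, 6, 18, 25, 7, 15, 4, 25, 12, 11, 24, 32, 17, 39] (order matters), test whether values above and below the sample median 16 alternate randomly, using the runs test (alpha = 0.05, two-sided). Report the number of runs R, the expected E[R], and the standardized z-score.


Step 1: Compute median = 16; label A = above, B = below.
Labels in order: BBAABBBABBAAAA  (n_A = 7, n_B = 7)
Step 2: Count runs R = 6.
Step 3: Under H0 (random ordering), E[R] = 2*n_A*n_B/(n_A+n_B) + 1 = 2*7*7/14 + 1 = 8.0000.
        Var[R] = 2*n_A*n_B*(2*n_A*n_B - n_A - n_B) / ((n_A+n_B)^2 * (n_A+n_B-1)) = 8232/2548 = 3.2308.
        SD[R] = 1.7974.
Step 4: Continuity-corrected z = (R + 0.5 - E[R]) / SD[R] = (6 + 0.5 - 8.0000) / 1.7974 = -0.8345.
Step 5: Two-sided p-value via normal approximation = 2*(1 - Phi(|z|)) = 0.403986.
Step 6: alpha = 0.05. fail to reject H0.

R = 6, z = -0.8345, p = 0.403986, fail to reject H0.


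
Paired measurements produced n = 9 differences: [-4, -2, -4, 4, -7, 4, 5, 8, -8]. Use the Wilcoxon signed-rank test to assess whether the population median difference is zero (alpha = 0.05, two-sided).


Step 1: Drop any zero differences (none here) and take |d_i|.
|d| = [4, 2, 4, 4, 7, 4, 5, 8, 8]
Step 2: Midrank |d_i| (ties get averaged ranks).
ranks: |4|->3.5, |2|->1, |4|->3.5, |4|->3.5, |7|->7, |4|->3.5, |5|->6, |8|->8.5, |8|->8.5
Step 3: Attach original signs; sum ranks with positive sign and with negative sign.
W+ = 3.5 + 3.5 + 6 + 8.5 = 21.5
W- = 3.5 + 1 + 3.5 + 7 + 8.5 = 23.5
(Check: W+ + W- = 45 should equal n(n+1)/2 = 45.)
Step 4: Test statistic W = min(W+, W-) = 21.5.
Step 5: Ties in |d|, so use the tie-corrected normal approximation.
        E[W] = n(n+1)/4 = 9*10/4 = 22.5.
        Tie groups: |d|=4 (t=4), |d|=8 (t=2); sum(t^3 - t) = 66.
        Var[W] = n(n+1)(2n+1)/24 - sum(t^3-t)/48 = 1710/24 - 66/48 = 69.875.
        z = (W - E[W]) / sqrt(Var[W]) = (21.5 - 22.5) / 8.3591 = -0.1196.
        Two-sided p = 2*Phi(z) = 0.904776.
Step 6: alpha = 0.05. fail to reject H0.

W+ = 21.5, W- = 23.5, W = min = 21.5, p = 0.904776, fail to reject H0.


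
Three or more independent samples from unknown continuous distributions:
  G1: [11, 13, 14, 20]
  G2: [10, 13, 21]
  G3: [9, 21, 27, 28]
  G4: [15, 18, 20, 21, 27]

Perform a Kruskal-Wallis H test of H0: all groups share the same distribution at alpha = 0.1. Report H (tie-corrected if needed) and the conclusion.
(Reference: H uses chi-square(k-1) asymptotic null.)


Step 1: Combine all N = 16 observations and assign midranks.
sorted (value, group, rank): (9,G3,1), (10,G2,2), (11,G1,3), (13,G1,4.5), (13,G2,4.5), (14,G1,6), (15,G4,7), (18,G4,8), (20,G1,9.5), (20,G4,9.5), (21,G2,12), (21,G3,12), (21,G4,12), (27,G3,14.5), (27,G4,14.5), (28,G3,16)
Step 2: Sum ranks within each group.
R_1 = 23 (n_1 = 4)
R_2 = 18.5 (n_2 = 3)
R_3 = 43.5 (n_3 = 4)
R_4 = 51 (n_4 = 5)
Step 3: H = 12/(N(N+1)) * sum(R_i^2/n_i) - 3(N+1)
     = 12/(16*17) * (23^2/4 + 18.5^2/3 + 43.5^2/4 + 51^2/5) - 3*17
     = 0.044118 * 1239.6 - 51
     = 3.688051.
Step 4: Ties present; correction factor C = 1 - 42/(16^3 - 16) = 0.989706. Corrected H = 3.688051 / 0.989706 = 3.726412.
Step 5: Under H0, H ~ chi^2(3); p-value = 0.292563.
Step 6: alpha = 0.1. fail to reject H0.

H = 3.7264, df = 3, p = 0.292563, fail to reject H0.


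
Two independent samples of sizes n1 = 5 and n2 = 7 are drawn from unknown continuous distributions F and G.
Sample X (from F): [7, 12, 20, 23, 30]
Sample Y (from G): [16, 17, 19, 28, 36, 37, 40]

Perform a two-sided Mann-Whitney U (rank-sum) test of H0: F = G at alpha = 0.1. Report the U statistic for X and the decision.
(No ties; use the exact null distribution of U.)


Step 1: Combine and sort all 12 observations; assign midranks.
sorted (value, group): (7,X), (12,X), (16,Y), (17,Y), (19,Y), (20,X), (23,X), (28,Y), (30,X), (36,Y), (37,Y), (40,Y)
ranks: 7->1, 12->2, 16->3, 17->4, 19->5, 20->6, 23->7, 28->8, 30->9, 36->10, 37->11, 40->12
Step 2: Rank sum for X: R1 = 1 + 2 + 6 + 7 + 9 = 25.
Step 3: U_X = R1 - n1(n1+1)/2 = 25 - 5*6/2 = 25 - 15 = 10.
       U_Y = n1*n2 - U_X = 35 - 10 = 25.
Step 4: No ties, so the exact null distribution of U (based on enumerating the C(12,5) = 792 equally likely rank assignments) gives the two-sided p-value.
Step 5: p-value = 0.267677; compare to alpha = 0.1. fail to reject H0.

U_X = 10, p = 0.267677, fail to reject H0 at alpha = 0.1.


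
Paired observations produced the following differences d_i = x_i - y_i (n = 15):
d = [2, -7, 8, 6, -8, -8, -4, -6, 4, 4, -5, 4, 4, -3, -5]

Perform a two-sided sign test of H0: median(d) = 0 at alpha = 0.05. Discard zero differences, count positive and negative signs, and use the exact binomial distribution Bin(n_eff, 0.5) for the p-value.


Step 1: Discard zero differences. Original n = 15; n_eff = number of nonzero differences = 15.
Nonzero differences (with sign): +2, -7, +8, +6, -8, -8, -4, -6, +4, +4, -5, +4, +4, -3, -5
Step 2: Count signs: positive = 7, negative = 8.
Step 3: Under H0: P(positive) = 0.5, so the number of positives S ~ Bin(15, 0.5).
Step 4: Two-sided exact p-value = sum of Bin(15,0.5) probabilities at or below the observed probability = 1.000000.
Step 5: alpha = 0.05. fail to reject H0.

n_eff = 15, pos = 7, neg = 8, p = 1.000000, fail to reject H0.


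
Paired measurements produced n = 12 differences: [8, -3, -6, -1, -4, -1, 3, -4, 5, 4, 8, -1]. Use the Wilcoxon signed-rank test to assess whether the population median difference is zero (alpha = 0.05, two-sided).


Step 1: Drop any zero differences (none here) and take |d_i|.
|d| = [8, 3, 6, 1, 4, 1, 3, 4, 5, 4, 8, 1]
Step 2: Midrank |d_i| (ties get averaged ranks).
ranks: |8|->11.5, |3|->4.5, |6|->10, |1|->2, |4|->7, |1|->2, |3|->4.5, |4|->7, |5|->9, |4|->7, |8|->11.5, |1|->2
Step 3: Attach original signs; sum ranks with positive sign and with negative sign.
W+ = 11.5 + 4.5 + 9 + 7 + 11.5 = 43.5
W- = 4.5 + 10 + 2 + 7 + 2 + 7 + 2 = 34.5
(Check: W+ + W- = 78 should equal n(n+1)/2 = 78.)
Step 4: Test statistic W = min(W+, W-) = 34.5.
Step 5: Ties in |d|, so use the tie-corrected normal approximation.
        E[W] = n(n+1)/4 = 12*13/4 = 39.
        Tie groups: |d|=1 (t=3), |d|=3 (t=2), |d|=4 (t=3), |d|=8 (t=2); sum(t^3 - t) = 60.
        Var[W] = n(n+1)(2n+1)/24 - sum(t^3-t)/48 = 3900/24 - 60/48 = 161.25.
        z = (W - E[W]) / sqrt(Var[W]) = (34.5 - 39) / 12.6984 = -0.3544.
        Two-sided p = 2*Phi(z) = 0.723058.
Step 6: alpha = 0.05. fail to reject H0.

W+ = 43.5, W- = 34.5, W = min = 34.5, p = 0.723058, fail to reject H0.


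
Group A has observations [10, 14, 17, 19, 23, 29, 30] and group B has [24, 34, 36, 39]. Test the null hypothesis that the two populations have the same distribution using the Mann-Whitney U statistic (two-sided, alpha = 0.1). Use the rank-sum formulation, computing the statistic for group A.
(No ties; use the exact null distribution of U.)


Step 1: Combine and sort all 11 observations; assign midranks.
sorted (value, group): (10,X), (14,X), (17,X), (19,X), (23,X), (24,Y), (29,X), (30,X), (34,Y), (36,Y), (39,Y)
ranks: 10->1, 14->2, 17->3, 19->4, 23->5, 24->6, 29->7, 30->8, 34->9, 36->10, 39->11
Step 2: Rank sum for X: R1 = 1 + 2 + 3 + 4 + 5 + 7 + 8 = 30.
Step 3: U_X = R1 - n1(n1+1)/2 = 30 - 7*8/2 = 30 - 28 = 2.
       U_Y = n1*n2 - U_X = 28 - 2 = 26.
Step 4: No ties, so the exact null distribution of U (based on enumerating the C(11,7) = 330 equally likely rank assignments) gives the two-sided p-value.
Step 5: p-value = 0.024242; compare to alpha = 0.1. reject H0.

U_X = 2, p = 0.024242, reject H0 at alpha = 0.1.


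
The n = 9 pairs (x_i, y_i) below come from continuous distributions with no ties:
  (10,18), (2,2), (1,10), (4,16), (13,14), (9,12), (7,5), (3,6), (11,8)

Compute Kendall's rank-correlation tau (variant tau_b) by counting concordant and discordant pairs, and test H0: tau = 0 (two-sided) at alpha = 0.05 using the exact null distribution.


Step 1: Enumerate the 36 unordered pairs (i,j) with i<j and classify each by sign(x_j-x_i) * sign(y_j-y_i).
  (1,2):dx=-8,dy=-16->C; (1,3):dx=-9,dy=-8->C; (1,4):dx=-6,dy=-2->C; (1,5):dx=+3,dy=-4->D
  (1,6):dx=-1,dy=-6->C; (1,7):dx=-3,dy=-13->C; (1,8):dx=-7,dy=-12->C; (1,9):dx=+1,dy=-10->D
  (2,3):dx=-1,dy=+8->D; (2,4):dx=+2,dy=+14->C; (2,5):dx=+11,dy=+12->C; (2,6):dx=+7,dy=+10->C
  (2,7):dx=+5,dy=+3->C; (2,8):dx=+1,dy=+4->C; (2,9):dx=+9,dy=+6->C; (3,4):dx=+3,dy=+6->C
  (3,5):dx=+12,dy=+4->C; (3,6):dx=+8,dy=+2->C; (3,7):dx=+6,dy=-5->D; (3,8):dx=+2,dy=-4->D
  (3,9):dx=+10,dy=-2->D; (4,5):dx=+9,dy=-2->D; (4,6):dx=+5,dy=-4->D; (4,7):dx=+3,dy=-11->D
  (4,8):dx=-1,dy=-10->C; (4,9):dx=+7,dy=-8->D; (5,6):dx=-4,dy=-2->C; (5,7):dx=-6,dy=-9->C
  (5,8):dx=-10,dy=-8->C; (5,9):dx=-2,dy=-6->C; (6,7):dx=-2,dy=-7->C; (6,8):dx=-6,dy=-6->C
  (6,9):dx=+2,dy=-4->D; (7,8):dx=-4,dy=+1->D; (7,9):dx=+4,dy=+3->C; (8,9):dx=+8,dy=+2->C
Step 2: C = 24, D = 12, total pairs = 36.
Step 3: tau = (C - D)/(n(n-1)/2) = (24 - 12)/36 = 0.333333.
Step 4: Exact two-sided p-value (enumerate n! = 362880 permutations of y under H0): p = 0.259518.
Step 5: alpha = 0.05. fail to reject H0.

tau_b = 0.3333 (C=24, D=12), p = 0.259518, fail to reject H0.


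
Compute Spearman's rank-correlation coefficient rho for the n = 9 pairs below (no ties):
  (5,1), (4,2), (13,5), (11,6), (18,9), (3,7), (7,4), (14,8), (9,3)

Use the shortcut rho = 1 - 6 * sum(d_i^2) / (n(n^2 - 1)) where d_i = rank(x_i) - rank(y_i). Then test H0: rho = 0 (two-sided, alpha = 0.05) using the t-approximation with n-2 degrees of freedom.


Step 1: Rank x and y separately (midranks; no ties here).
rank(x): 5->3, 4->2, 13->7, 11->6, 18->9, 3->1, 7->4, 14->8, 9->5
rank(y): 1->1, 2->2, 5->5, 6->6, 9->9, 7->7, 4->4, 8->8, 3->3
Step 2: d_i = R_x(i) - R_y(i); compute d_i^2.
  (3-1)^2=4, (2-2)^2=0, (7-5)^2=4, (6-6)^2=0, (9-9)^2=0, (1-7)^2=36, (4-4)^2=0, (8-8)^2=0, (5-3)^2=4
sum(d^2) = 48.
Step 3: rho = 1 - 6*48 / (9*(9^2 - 1)) = 1 - 288/720 = 0.600000.
Step 4: Under H0, t = rho * sqrt((n-2)/(1-rho^2)) = 1.9843 ~ t(7).
Step 5: Two-sided p-value from the t-distribution with 7 df = 0.087623.
Step 6: alpha = 0.05. fail to reject H0.

rho = 0.6000, p = 0.087623, fail to reject H0 at alpha = 0.05.


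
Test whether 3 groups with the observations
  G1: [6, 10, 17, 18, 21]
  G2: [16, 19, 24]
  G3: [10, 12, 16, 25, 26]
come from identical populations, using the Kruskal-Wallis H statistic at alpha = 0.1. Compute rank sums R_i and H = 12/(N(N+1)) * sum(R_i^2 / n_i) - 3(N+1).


Step 1: Combine all N = 13 observations and assign midranks.
sorted (value, group, rank): (6,G1,1), (10,G1,2.5), (10,G3,2.5), (12,G3,4), (16,G2,5.5), (16,G3,5.5), (17,G1,7), (18,G1,8), (19,G2,9), (21,G1,10), (24,G2,11), (25,G3,12), (26,G3,13)
Step 2: Sum ranks within each group.
R_1 = 28.5 (n_1 = 5)
R_2 = 25.5 (n_2 = 3)
R_3 = 37 (n_3 = 5)
Step 3: H = 12/(N(N+1)) * sum(R_i^2/n_i) - 3(N+1)
     = 12/(13*14) * (28.5^2/5 + 25.5^2/3 + 37^2/5) - 3*14
     = 0.065934 * 653 - 42
     = 1.054945.
Step 4: Ties present; correction factor C = 1 - 12/(13^3 - 13) = 0.994505. Corrected H = 1.054945 / 0.994505 = 1.060773.
Step 5: Under H0, H ~ chi^2(2); p-value = 0.588377.
Step 6: alpha = 0.1. fail to reject H0.

H = 1.0608, df = 2, p = 0.588377, fail to reject H0.


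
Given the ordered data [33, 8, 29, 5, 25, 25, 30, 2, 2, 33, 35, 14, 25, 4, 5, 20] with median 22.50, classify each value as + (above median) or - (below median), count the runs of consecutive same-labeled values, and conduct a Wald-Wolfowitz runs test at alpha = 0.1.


Step 1: Compute median = 22.50; label A = above, B = below.
Labels in order: ABABAAABBAABABBB  (n_A = 8, n_B = 8)
Step 2: Count runs R = 10.
Step 3: Under H0 (random ordering), E[R] = 2*n_A*n_B/(n_A+n_B) + 1 = 2*8*8/16 + 1 = 9.0000.
        Var[R] = 2*n_A*n_B*(2*n_A*n_B - n_A - n_B) / ((n_A+n_B)^2 * (n_A+n_B-1)) = 14336/3840 = 3.7333.
        SD[R] = 1.9322.
Step 4: Continuity-corrected z = (R - 0.5 - E[R]) / SD[R] = (10 - 0.5 - 9.0000) / 1.9322 = 0.2588.
Step 5: Two-sided p-value via normal approximation = 2*(1 - Phi(|z|)) = 0.795809.
Step 6: alpha = 0.1. fail to reject H0.

R = 10, z = 0.2588, p = 0.795809, fail to reject H0.


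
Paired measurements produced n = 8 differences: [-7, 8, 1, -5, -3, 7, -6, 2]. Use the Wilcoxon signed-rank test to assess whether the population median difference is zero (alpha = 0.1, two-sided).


Step 1: Drop any zero differences (none here) and take |d_i|.
|d| = [7, 8, 1, 5, 3, 7, 6, 2]
Step 2: Midrank |d_i| (ties get averaged ranks).
ranks: |7|->6.5, |8|->8, |1|->1, |5|->4, |3|->3, |7|->6.5, |6|->5, |2|->2
Step 3: Attach original signs; sum ranks with positive sign and with negative sign.
W+ = 8 + 1 + 6.5 + 2 = 17.5
W- = 6.5 + 4 + 3 + 5 = 18.5
(Check: W+ + W- = 36 should equal n(n+1)/2 = 36.)
Step 4: Test statistic W = min(W+, W-) = 17.5.
Step 5: Ties in |d|, so use the tie-corrected normal approximation.
        E[W] = n(n+1)/4 = 8*9/4 = 18.
        Tie groups: |d|=7 (t=2); sum(t^3 - t) = 6.
        Var[W] = n(n+1)(2n+1)/24 - sum(t^3-t)/48 = 1224/24 - 6/48 = 50.875.
        z = (W - E[W]) / sqrt(Var[W]) = (17.5 - 18) / 7.1327 = -0.0701.
        Two-sided p = 2*Phi(z) = 0.944114.
Step 6: alpha = 0.1. fail to reject H0.

W+ = 17.5, W- = 18.5, W = min = 17.5, p = 0.944114, fail to reject H0.


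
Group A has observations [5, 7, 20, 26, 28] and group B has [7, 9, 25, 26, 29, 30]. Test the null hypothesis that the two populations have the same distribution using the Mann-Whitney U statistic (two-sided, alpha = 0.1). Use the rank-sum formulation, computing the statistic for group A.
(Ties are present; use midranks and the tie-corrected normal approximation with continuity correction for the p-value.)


Step 1: Combine and sort all 11 observations; assign midranks.
sorted (value, group): (5,X), (7,X), (7,Y), (9,Y), (20,X), (25,Y), (26,X), (26,Y), (28,X), (29,Y), (30,Y)
ranks: 5->1, 7->2.5, 7->2.5, 9->4, 20->5, 25->6, 26->7.5, 26->7.5, 28->9, 29->10, 30->11
Step 2: Rank sum for X: R1 = 1 + 2.5 + 5 + 7.5 + 9 = 25.
Step 3: U_X = R1 - n1(n1+1)/2 = 25 - 5*6/2 = 25 - 15 = 10.
       U_Y = n1*n2 - U_X = 30 - 10 = 20.
Step 4: Ties are present, so use the tie-corrected normal approximation (with continuity correction) for the p-value.
Step 5: p-value = 0.409176; compare to alpha = 0.1. fail to reject H0.

U_X = 10, p = 0.409176, fail to reject H0 at alpha = 0.1.


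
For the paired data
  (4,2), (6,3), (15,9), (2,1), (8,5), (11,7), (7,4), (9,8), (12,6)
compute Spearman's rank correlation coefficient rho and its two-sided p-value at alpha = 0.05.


Step 1: Rank x and y separately (midranks; no ties here).
rank(x): 4->2, 6->3, 15->9, 2->1, 8->5, 11->7, 7->4, 9->6, 12->8
rank(y): 2->2, 3->3, 9->9, 1->1, 5->5, 7->7, 4->4, 8->8, 6->6
Step 2: d_i = R_x(i) - R_y(i); compute d_i^2.
  (2-2)^2=0, (3-3)^2=0, (9-9)^2=0, (1-1)^2=0, (5-5)^2=0, (7-7)^2=0, (4-4)^2=0, (6-8)^2=4, (8-6)^2=4
sum(d^2) = 8.
Step 3: rho = 1 - 6*8 / (9*(9^2 - 1)) = 1 - 48/720 = 0.933333.
Step 4: Under H0, t = rho * sqrt((n-2)/(1-rho^2)) = 6.8783 ~ t(7).
Step 5: Two-sided p-value from the t-distribution with 7 df = 0.000236.
Step 6: alpha = 0.05. reject H0.

rho = 0.9333, p = 0.000236, reject H0 at alpha = 0.05.


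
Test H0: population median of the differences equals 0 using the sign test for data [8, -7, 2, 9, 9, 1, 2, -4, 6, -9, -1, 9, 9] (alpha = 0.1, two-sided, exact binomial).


Step 1: Discard zero differences. Original n = 13; n_eff = number of nonzero differences = 13.
Nonzero differences (with sign): +8, -7, +2, +9, +9, +1, +2, -4, +6, -9, -1, +9, +9
Step 2: Count signs: positive = 9, negative = 4.
Step 3: Under H0: P(positive) = 0.5, so the number of positives S ~ Bin(13, 0.5).
Step 4: Two-sided exact p-value = sum of Bin(13,0.5) probabilities at or below the observed probability = 0.266846.
Step 5: alpha = 0.1. fail to reject H0.

n_eff = 13, pos = 9, neg = 4, p = 0.266846, fail to reject H0.


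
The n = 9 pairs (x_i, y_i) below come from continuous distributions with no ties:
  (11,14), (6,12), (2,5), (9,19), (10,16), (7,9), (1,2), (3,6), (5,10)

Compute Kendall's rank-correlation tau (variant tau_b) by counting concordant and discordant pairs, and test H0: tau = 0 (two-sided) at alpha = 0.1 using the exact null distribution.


Step 1: Enumerate the 36 unordered pairs (i,j) with i<j and classify each by sign(x_j-x_i) * sign(y_j-y_i).
  (1,2):dx=-5,dy=-2->C; (1,3):dx=-9,dy=-9->C; (1,4):dx=-2,dy=+5->D; (1,5):dx=-1,dy=+2->D
  (1,6):dx=-4,dy=-5->C; (1,7):dx=-10,dy=-12->C; (1,8):dx=-8,dy=-8->C; (1,9):dx=-6,dy=-4->C
  (2,3):dx=-4,dy=-7->C; (2,4):dx=+3,dy=+7->C; (2,5):dx=+4,dy=+4->C; (2,6):dx=+1,dy=-3->D
  (2,7):dx=-5,dy=-10->C; (2,8):dx=-3,dy=-6->C; (2,9):dx=-1,dy=-2->C; (3,4):dx=+7,dy=+14->C
  (3,5):dx=+8,dy=+11->C; (3,6):dx=+5,dy=+4->C; (3,7):dx=-1,dy=-3->C; (3,8):dx=+1,dy=+1->C
  (3,9):dx=+3,dy=+5->C; (4,5):dx=+1,dy=-3->D; (4,6):dx=-2,dy=-10->C; (4,7):dx=-8,dy=-17->C
  (4,8):dx=-6,dy=-13->C; (4,9):dx=-4,dy=-9->C; (5,6):dx=-3,dy=-7->C; (5,7):dx=-9,dy=-14->C
  (5,8):dx=-7,dy=-10->C; (5,9):dx=-5,dy=-6->C; (6,7):dx=-6,dy=-7->C; (6,8):dx=-4,dy=-3->C
  (6,9):dx=-2,dy=+1->D; (7,8):dx=+2,dy=+4->C; (7,9):dx=+4,dy=+8->C; (8,9):dx=+2,dy=+4->C
Step 2: C = 31, D = 5, total pairs = 36.
Step 3: tau = (C - D)/(n(n-1)/2) = (31 - 5)/36 = 0.722222.
Step 4: Exact two-sided p-value (enumerate n! = 362880 permutations of y under H0): p = 0.005886.
Step 5: alpha = 0.1. reject H0.

tau_b = 0.7222 (C=31, D=5), p = 0.005886, reject H0.


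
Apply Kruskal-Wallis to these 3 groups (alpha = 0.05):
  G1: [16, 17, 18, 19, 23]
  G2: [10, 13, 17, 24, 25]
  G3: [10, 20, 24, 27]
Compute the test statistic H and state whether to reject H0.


Step 1: Combine all N = 14 observations and assign midranks.
sorted (value, group, rank): (10,G2,1.5), (10,G3,1.5), (13,G2,3), (16,G1,4), (17,G1,5.5), (17,G2,5.5), (18,G1,7), (19,G1,8), (20,G3,9), (23,G1,10), (24,G2,11.5), (24,G3,11.5), (25,G2,13), (27,G3,14)
Step 2: Sum ranks within each group.
R_1 = 34.5 (n_1 = 5)
R_2 = 34.5 (n_2 = 5)
R_3 = 36 (n_3 = 4)
Step 3: H = 12/(N(N+1)) * sum(R_i^2/n_i) - 3(N+1)
     = 12/(14*15) * (34.5^2/5 + 34.5^2/5 + 36^2/4) - 3*15
     = 0.057143 * 800.1 - 45
     = 0.720000.
Step 4: Ties present; correction factor C = 1 - 18/(14^3 - 14) = 0.993407. Corrected H = 0.720000 / 0.993407 = 0.724779.
Step 5: Under H0, H ~ chi^2(2); p-value = 0.696011.
Step 6: alpha = 0.05. fail to reject H0.

H = 0.7248, df = 2, p = 0.696011, fail to reject H0.


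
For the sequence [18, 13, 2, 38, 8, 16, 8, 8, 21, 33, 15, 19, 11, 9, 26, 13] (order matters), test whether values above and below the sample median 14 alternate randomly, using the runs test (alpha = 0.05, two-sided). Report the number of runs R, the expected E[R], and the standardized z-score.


Step 1: Compute median = 14; label A = above, B = below.
Labels in order: ABBABABBAAAABBAB  (n_A = 8, n_B = 8)
Step 2: Count runs R = 10.
Step 3: Under H0 (random ordering), E[R] = 2*n_A*n_B/(n_A+n_B) + 1 = 2*8*8/16 + 1 = 9.0000.
        Var[R] = 2*n_A*n_B*(2*n_A*n_B - n_A - n_B) / ((n_A+n_B)^2 * (n_A+n_B-1)) = 14336/3840 = 3.7333.
        SD[R] = 1.9322.
Step 4: Continuity-corrected z = (R - 0.5 - E[R]) / SD[R] = (10 - 0.5 - 9.0000) / 1.9322 = 0.2588.
Step 5: Two-sided p-value via normal approximation = 2*(1 - Phi(|z|)) = 0.795809.
Step 6: alpha = 0.05. fail to reject H0.

R = 10, z = 0.2588, p = 0.795809, fail to reject H0.


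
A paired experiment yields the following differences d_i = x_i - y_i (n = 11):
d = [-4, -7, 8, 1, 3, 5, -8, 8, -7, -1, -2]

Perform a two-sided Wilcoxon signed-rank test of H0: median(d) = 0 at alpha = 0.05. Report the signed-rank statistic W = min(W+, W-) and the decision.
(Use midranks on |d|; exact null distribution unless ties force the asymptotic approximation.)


Step 1: Drop any zero differences (none here) and take |d_i|.
|d| = [4, 7, 8, 1, 3, 5, 8, 8, 7, 1, 2]
Step 2: Midrank |d_i| (ties get averaged ranks).
ranks: |4|->5, |7|->7.5, |8|->10, |1|->1.5, |3|->4, |5|->6, |8|->10, |8|->10, |7|->7.5, |1|->1.5, |2|->3
Step 3: Attach original signs; sum ranks with positive sign and with negative sign.
W+ = 10 + 1.5 + 4 + 6 + 10 = 31.5
W- = 5 + 7.5 + 10 + 7.5 + 1.5 + 3 = 34.5
(Check: W+ + W- = 66 should equal n(n+1)/2 = 66.)
Step 4: Test statistic W = min(W+, W-) = 31.5.
Step 5: Ties in |d|, so use the tie-corrected normal approximation.
        E[W] = n(n+1)/4 = 11*12/4 = 33.
        Tie groups: |d|=1 (t=2), |d|=7 (t=2), |d|=8 (t=3); sum(t^3 - t) = 36.
        Var[W] = n(n+1)(2n+1)/24 - sum(t^3-t)/48 = 3036/24 - 36/48 = 125.75.
        z = (W - E[W]) / sqrt(Var[W]) = (31.5 - 33) / 11.2138 = -0.1338.
        Two-sided p = 2*Phi(z) = 0.893590.
Step 6: alpha = 0.05. fail to reject H0.

W+ = 31.5, W- = 34.5, W = min = 31.5, p = 0.893590, fail to reject H0.


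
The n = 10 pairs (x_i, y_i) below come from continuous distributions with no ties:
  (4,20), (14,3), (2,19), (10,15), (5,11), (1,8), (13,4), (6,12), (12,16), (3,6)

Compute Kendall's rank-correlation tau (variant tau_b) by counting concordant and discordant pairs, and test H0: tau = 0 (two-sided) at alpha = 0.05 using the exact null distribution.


Step 1: Enumerate the 45 unordered pairs (i,j) with i<j and classify each by sign(x_j-x_i) * sign(y_j-y_i).
  (1,2):dx=+10,dy=-17->D; (1,3):dx=-2,dy=-1->C; (1,4):dx=+6,dy=-5->D; (1,5):dx=+1,dy=-9->D
  (1,6):dx=-3,dy=-12->C; (1,7):dx=+9,dy=-16->D; (1,8):dx=+2,dy=-8->D; (1,9):dx=+8,dy=-4->D
  (1,10):dx=-1,dy=-14->C; (2,3):dx=-12,dy=+16->D; (2,4):dx=-4,dy=+12->D; (2,5):dx=-9,dy=+8->D
  (2,6):dx=-13,dy=+5->D; (2,7):dx=-1,dy=+1->D; (2,8):dx=-8,dy=+9->D; (2,9):dx=-2,dy=+13->D
  (2,10):dx=-11,dy=+3->D; (3,4):dx=+8,dy=-4->D; (3,5):dx=+3,dy=-8->D; (3,6):dx=-1,dy=-11->C
  (3,7):dx=+11,dy=-15->D; (3,8):dx=+4,dy=-7->D; (3,9):dx=+10,dy=-3->D; (3,10):dx=+1,dy=-13->D
  (4,5):dx=-5,dy=-4->C; (4,6):dx=-9,dy=-7->C; (4,7):dx=+3,dy=-11->D; (4,8):dx=-4,dy=-3->C
  (4,9):dx=+2,dy=+1->C; (4,10):dx=-7,dy=-9->C; (5,6):dx=-4,dy=-3->C; (5,7):dx=+8,dy=-7->D
  (5,8):dx=+1,dy=+1->C; (5,9):dx=+7,dy=+5->C; (5,10):dx=-2,dy=-5->C; (6,7):dx=+12,dy=-4->D
  (6,8):dx=+5,dy=+4->C; (6,9):dx=+11,dy=+8->C; (6,10):dx=+2,dy=-2->D; (7,8):dx=-7,dy=+8->D
  (7,9):dx=-1,dy=+12->D; (7,10):dx=-10,dy=+2->D; (8,9):dx=+6,dy=+4->C; (8,10):dx=-3,dy=-6->C
  (9,10):dx=-9,dy=-10->C
Step 2: C = 18, D = 27, total pairs = 45.
Step 3: tau = (C - D)/(n(n-1)/2) = (18 - 27)/45 = -0.200000.
Step 4: Exact two-sided p-value (enumerate n! = 3628800 permutations of y under H0): p = 0.484313.
Step 5: alpha = 0.05. fail to reject H0.

tau_b = -0.2000 (C=18, D=27), p = 0.484313, fail to reject H0.


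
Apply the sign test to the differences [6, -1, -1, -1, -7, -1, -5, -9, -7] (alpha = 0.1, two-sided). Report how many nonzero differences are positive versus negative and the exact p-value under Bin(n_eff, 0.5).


Step 1: Discard zero differences. Original n = 9; n_eff = number of nonzero differences = 9.
Nonzero differences (with sign): +6, -1, -1, -1, -7, -1, -5, -9, -7
Step 2: Count signs: positive = 1, negative = 8.
Step 3: Under H0: P(positive) = 0.5, so the number of positives S ~ Bin(9, 0.5).
Step 4: Two-sided exact p-value = sum of Bin(9,0.5) probabilities at or below the observed probability = 0.039062.
Step 5: alpha = 0.1. reject H0.

n_eff = 9, pos = 1, neg = 8, p = 0.039062, reject H0.


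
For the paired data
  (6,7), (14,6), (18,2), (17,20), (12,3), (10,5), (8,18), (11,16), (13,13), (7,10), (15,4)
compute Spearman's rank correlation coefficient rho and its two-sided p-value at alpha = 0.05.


Step 1: Rank x and y separately (midranks; no ties here).
rank(x): 6->1, 14->8, 18->11, 17->10, 12->6, 10->4, 8->3, 11->5, 13->7, 7->2, 15->9
rank(y): 7->6, 6->5, 2->1, 20->11, 3->2, 5->4, 18->10, 16->9, 13->8, 10->7, 4->3
Step 2: d_i = R_x(i) - R_y(i); compute d_i^2.
  (1-6)^2=25, (8-5)^2=9, (11-1)^2=100, (10-11)^2=1, (6-2)^2=16, (4-4)^2=0, (3-10)^2=49, (5-9)^2=16, (7-8)^2=1, (2-7)^2=25, (9-3)^2=36
sum(d^2) = 278.
Step 3: rho = 1 - 6*278 / (11*(11^2 - 1)) = 1 - 1668/1320 = -0.263636.
Step 4: Under H0, t = rho * sqrt((n-2)/(1-rho^2)) = -0.8199 ~ t(9).
Step 5: Two-sided p-value from the t-distribution with 9 df = 0.433441.
Step 6: alpha = 0.05. fail to reject H0.

rho = -0.2636, p = 0.433441, fail to reject H0 at alpha = 0.05.


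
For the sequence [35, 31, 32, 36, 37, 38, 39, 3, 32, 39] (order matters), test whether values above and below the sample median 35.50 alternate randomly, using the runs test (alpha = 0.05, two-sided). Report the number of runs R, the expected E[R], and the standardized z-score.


Step 1: Compute median = 35.50; label A = above, B = below.
Labels in order: BBBAAAABBA  (n_A = 5, n_B = 5)
Step 2: Count runs R = 4.
Step 3: Under H0 (random ordering), E[R] = 2*n_A*n_B/(n_A+n_B) + 1 = 2*5*5/10 + 1 = 6.0000.
        Var[R] = 2*n_A*n_B*(2*n_A*n_B - n_A - n_B) / ((n_A+n_B)^2 * (n_A+n_B-1)) = 2000/900 = 2.2222.
        SD[R] = 1.4907.
Step 4: Continuity-corrected z = (R + 0.5 - E[R]) / SD[R] = (4 + 0.5 - 6.0000) / 1.4907 = -1.0062.
Step 5: Two-sided p-value via normal approximation = 2*(1 - Phi(|z|)) = 0.314305.
Step 6: alpha = 0.05. fail to reject H0.

R = 4, z = -1.0062, p = 0.314305, fail to reject H0.


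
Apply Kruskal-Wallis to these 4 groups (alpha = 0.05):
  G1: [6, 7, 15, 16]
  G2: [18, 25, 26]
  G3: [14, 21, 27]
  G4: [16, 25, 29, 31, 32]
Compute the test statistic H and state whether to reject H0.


Step 1: Combine all N = 15 observations and assign midranks.
sorted (value, group, rank): (6,G1,1), (7,G1,2), (14,G3,3), (15,G1,4), (16,G1,5.5), (16,G4,5.5), (18,G2,7), (21,G3,8), (25,G2,9.5), (25,G4,9.5), (26,G2,11), (27,G3,12), (29,G4,13), (31,G4,14), (32,G4,15)
Step 2: Sum ranks within each group.
R_1 = 12.5 (n_1 = 4)
R_2 = 27.5 (n_2 = 3)
R_3 = 23 (n_3 = 3)
R_4 = 57 (n_4 = 5)
Step 3: H = 12/(N(N+1)) * sum(R_i^2/n_i) - 3(N+1)
     = 12/(15*16) * (12.5^2/4 + 27.5^2/3 + 23^2/3 + 57^2/5) - 3*16
     = 0.050000 * 1117.28 - 48
     = 7.863958.
Step 4: Ties present; correction factor C = 1 - 12/(15^3 - 15) = 0.996429. Corrected H = 7.863958 / 0.996429 = 7.892145.
Step 5: Under H0, H ~ chi^2(3); p-value = 0.048294.
Step 6: alpha = 0.05. reject H0.

H = 7.8921, df = 3, p = 0.048294, reject H0.


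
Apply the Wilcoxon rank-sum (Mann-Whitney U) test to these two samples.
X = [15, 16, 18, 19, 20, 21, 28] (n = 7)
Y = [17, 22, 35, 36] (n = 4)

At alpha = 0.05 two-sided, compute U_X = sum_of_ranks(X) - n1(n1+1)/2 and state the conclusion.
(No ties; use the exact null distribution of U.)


Step 1: Combine and sort all 11 observations; assign midranks.
sorted (value, group): (15,X), (16,X), (17,Y), (18,X), (19,X), (20,X), (21,X), (22,Y), (28,X), (35,Y), (36,Y)
ranks: 15->1, 16->2, 17->3, 18->4, 19->5, 20->6, 21->7, 22->8, 28->9, 35->10, 36->11
Step 2: Rank sum for X: R1 = 1 + 2 + 4 + 5 + 6 + 7 + 9 = 34.
Step 3: U_X = R1 - n1(n1+1)/2 = 34 - 7*8/2 = 34 - 28 = 6.
       U_Y = n1*n2 - U_X = 28 - 6 = 22.
Step 4: No ties, so the exact null distribution of U (based on enumerating the C(11,7) = 330 equally likely rank assignments) gives the two-sided p-value.
Step 5: p-value = 0.163636; compare to alpha = 0.05. fail to reject H0.

U_X = 6, p = 0.163636, fail to reject H0 at alpha = 0.05.


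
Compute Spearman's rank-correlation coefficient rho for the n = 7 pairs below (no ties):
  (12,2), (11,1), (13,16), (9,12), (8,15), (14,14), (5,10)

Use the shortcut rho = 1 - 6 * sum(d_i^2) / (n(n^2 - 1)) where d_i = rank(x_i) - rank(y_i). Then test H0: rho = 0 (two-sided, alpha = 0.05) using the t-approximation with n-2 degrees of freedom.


Step 1: Rank x and y separately (midranks; no ties here).
rank(x): 12->5, 11->4, 13->6, 9->3, 8->2, 14->7, 5->1
rank(y): 2->2, 1->1, 16->7, 12->4, 15->6, 14->5, 10->3
Step 2: d_i = R_x(i) - R_y(i); compute d_i^2.
  (5-2)^2=9, (4-1)^2=9, (6-7)^2=1, (3-4)^2=1, (2-6)^2=16, (7-5)^2=4, (1-3)^2=4
sum(d^2) = 44.
Step 3: rho = 1 - 6*44 / (7*(7^2 - 1)) = 1 - 264/336 = 0.214286.
Step 4: Under H0, t = rho * sqrt((n-2)/(1-rho^2)) = 0.4906 ~ t(5).
Step 5: Two-sided p-value from the t-distribution with 5 df = 0.644512.
Step 6: alpha = 0.05. fail to reject H0.

rho = 0.2143, p = 0.644512, fail to reject H0 at alpha = 0.05.


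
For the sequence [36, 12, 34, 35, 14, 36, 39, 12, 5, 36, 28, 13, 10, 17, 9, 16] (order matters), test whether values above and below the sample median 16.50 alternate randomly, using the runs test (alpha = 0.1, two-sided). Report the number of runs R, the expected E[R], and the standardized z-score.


Step 1: Compute median = 16.50; label A = above, B = below.
Labels in order: ABAABAABBAABBABB  (n_A = 8, n_B = 8)
Step 2: Count runs R = 10.
Step 3: Under H0 (random ordering), E[R] = 2*n_A*n_B/(n_A+n_B) + 1 = 2*8*8/16 + 1 = 9.0000.
        Var[R] = 2*n_A*n_B*(2*n_A*n_B - n_A - n_B) / ((n_A+n_B)^2 * (n_A+n_B-1)) = 14336/3840 = 3.7333.
        SD[R] = 1.9322.
Step 4: Continuity-corrected z = (R - 0.5 - E[R]) / SD[R] = (10 - 0.5 - 9.0000) / 1.9322 = 0.2588.
Step 5: Two-sided p-value via normal approximation = 2*(1 - Phi(|z|)) = 0.795809.
Step 6: alpha = 0.1. fail to reject H0.

R = 10, z = 0.2588, p = 0.795809, fail to reject H0.


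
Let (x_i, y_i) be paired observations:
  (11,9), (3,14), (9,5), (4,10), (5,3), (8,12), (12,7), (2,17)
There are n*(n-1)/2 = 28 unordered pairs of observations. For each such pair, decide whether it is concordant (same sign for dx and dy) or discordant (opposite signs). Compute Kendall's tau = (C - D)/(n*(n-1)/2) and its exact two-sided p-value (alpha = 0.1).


Step 1: Enumerate the 28 unordered pairs (i,j) with i<j and classify each by sign(x_j-x_i) * sign(y_j-y_i).
  (1,2):dx=-8,dy=+5->D; (1,3):dx=-2,dy=-4->C; (1,4):dx=-7,dy=+1->D; (1,5):dx=-6,dy=-6->C
  (1,6):dx=-3,dy=+3->D; (1,7):dx=+1,dy=-2->D; (1,8):dx=-9,dy=+8->D; (2,3):dx=+6,dy=-9->D
  (2,4):dx=+1,dy=-4->D; (2,5):dx=+2,dy=-11->D; (2,6):dx=+5,dy=-2->D; (2,7):dx=+9,dy=-7->D
  (2,8):dx=-1,dy=+3->D; (3,4):dx=-5,dy=+5->D; (3,5):dx=-4,dy=-2->C; (3,6):dx=-1,dy=+7->D
  (3,7):dx=+3,dy=+2->C; (3,8):dx=-7,dy=+12->D; (4,5):dx=+1,dy=-7->D; (4,6):dx=+4,dy=+2->C
  (4,7):dx=+8,dy=-3->D; (4,8):dx=-2,dy=+7->D; (5,6):dx=+3,dy=+9->C; (5,7):dx=+7,dy=+4->C
  (5,8):dx=-3,dy=+14->D; (6,7):dx=+4,dy=-5->D; (6,8):dx=-6,dy=+5->D; (7,8):dx=-10,dy=+10->D
Step 2: C = 7, D = 21, total pairs = 28.
Step 3: tau = (C - D)/(n(n-1)/2) = (7 - 21)/28 = -0.500000.
Step 4: Exact two-sided p-value (enumerate n! = 40320 permutations of y under H0): p = 0.108681.
Step 5: alpha = 0.1. fail to reject H0.

tau_b = -0.5000 (C=7, D=21), p = 0.108681, fail to reject H0.


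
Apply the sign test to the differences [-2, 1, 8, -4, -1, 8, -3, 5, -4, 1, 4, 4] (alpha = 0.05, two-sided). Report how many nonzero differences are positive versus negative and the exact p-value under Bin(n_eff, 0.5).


Step 1: Discard zero differences. Original n = 12; n_eff = number of nonzero differences = 12.
Nonzero differences (with sign): -2, +1, +8, -4, -1, +8, -3, +5, -4, +1, +4, +4
Step 2: Count signs: positive = 7, negative = 5.
Step 3: Under H0: P(positive) = 0.5, so the number of positives S ~ Bin(12, 0.5).
Step 4: Two-sided exact p-value = sum of Bin(12,0.5) probabilities at or below the observed probability = 0.774414.
Step 5: alpha = 0.05. fail to reject H0.

n_eff = 12, pos = 7, neg = 5, p = 0.774414, fail to reject H0.


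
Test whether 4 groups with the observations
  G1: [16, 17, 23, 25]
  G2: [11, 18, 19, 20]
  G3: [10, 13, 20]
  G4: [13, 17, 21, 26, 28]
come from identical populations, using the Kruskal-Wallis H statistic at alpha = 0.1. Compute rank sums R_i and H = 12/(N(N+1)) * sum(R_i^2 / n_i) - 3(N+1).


Step 1: Combine all N = 16 observations and assign midranks.
sorted (value, group, rank): (10,G3,1), (11,G2,2), (13,G3,3.5), (13,G4,3.5), (16,G1,5), (17,G1,6.5), (17,G4,6.5), (18,G2,8), (19,G2,9), (20,G2,10.5), (20,G3,10.5), (21,G4,12), (23,G1,13), (25,G1,14), (26,G4,15), (28,G4,16)
Step 2: Sum ranks within each group.
R_1 = 38.5 (n_1 = 4)
R_2 = 29.5 (n_2 = 4)
R_3 = 15 (n_3 = 3)
R_4 = 53 (n_4 = 5)
Step 3: H = 12/(N(N+1)) * sum(R_i^2/n_i) - 3(N+1)
     = 12/(16*17) * (38.5^2/4 + 29.5^2/4 + 15^2/3 + 53^2/5) - 3*17
     = 0.044118 * 1224.92 - 51
     = 3.040809.
Step 4: Ties present; correction factor C = 1 - 18/(16^3 - 16) = 0.995588. Corrected H = 3.040809 / 0.995588 = 3.054284.
Step 5: Under H0, H ~ chi^2(3); p-value = 0.383331.
Step 6: alpha = 0.1. fail to reject H0.

H = 3.0543, df = 3, p = 0.383331, fail to reject H0.


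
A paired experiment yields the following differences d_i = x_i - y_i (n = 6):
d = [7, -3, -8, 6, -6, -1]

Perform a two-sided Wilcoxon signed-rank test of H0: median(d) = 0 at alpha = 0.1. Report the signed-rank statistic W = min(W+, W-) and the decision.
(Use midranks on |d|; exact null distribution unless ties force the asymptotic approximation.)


Step 1: Drop any zero differences (none here) and take |d_i|.
|d| = [7, 3, 8, 6, 6, 1]
Step 2: Midrank |d_i| (ties get averaged ranks).
ranks: |7|->5, |3|->2, |8|->6, |6|->3.5, |6|->3.5, |1|->1
Step 3: Attach original signs; sum ranks with positive sign and with negative sign.
W+ = 5 + 3.5 = 8.5
W- = 2 + 6 + 3.5 + 1 = 12.5
(Check: W+ + W- = 21 should equal n(n+1)/2 = 21.)
Step 4: Test statistic W = min(W+, W-) = 8.5.
Step 5: Ties in |d|, so use the tie-corrected normal approximation.
        E[W] = n(n+1)/4 = 6*7/4 = 10.5.
        Tie groups: |d|=6 (t=2); sum(t^3 - t) = 6.
        Var[W] = n(n+1)(2n+1)/24 - sum(t^3-t)/48 = 546/24 - 6/48 = 22.625.
        z = (W - E[W]) / sqrt(Var[W]) = (8.5 - 10.5) / 4.7566 = -0.4205.
        Two-sided p = 2*Phi(z) = 0.674142.
Step 6: alpha = 0.1. fail to reject H0.

W+ = 8.5, W- = 12.5, W = min = 8.5, p = 0.674142, fail to reject H0.


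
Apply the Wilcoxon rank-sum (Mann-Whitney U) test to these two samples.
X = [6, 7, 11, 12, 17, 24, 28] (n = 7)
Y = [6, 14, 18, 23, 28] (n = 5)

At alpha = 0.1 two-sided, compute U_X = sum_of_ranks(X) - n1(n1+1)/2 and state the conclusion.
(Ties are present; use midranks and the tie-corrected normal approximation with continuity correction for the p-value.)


Step 1: Combine and sort all 12 observations; assign midranks.
sorted (value, group): (6,X), (6,Y), (7,X), (11,X), (12,X), (14,Y), (17,X), (18,Y), (23,Y), (24,X), (28,X), (28,Y)
ranks: 6->1.5, 6->1.5, 7->3, 11->4, 12->5, 14->6, 17->7, 18->8, 23->9, 24->10, 28->11.5, 28->11.5
Step 2: Rank sum for X: R1 = 1.5 + 3 + 4 + 5 + 7 + 10 + 11.5 = 42.
Step 3: U_X = R1 - n1(n1+1)/2 = 42 - 7*8/2 = 42 - 28 = 14.
       U_Y = n1*n2 - U_X = 35 - 14 = 21.
Step 4: Ties are present, so use the tie-corrected normal approximation (with continuity correction) for the p-value.
Step 5: p-value = 0.624905; compare to alpha = 0.1. fail to reject H0.

U_X = 14, p = 0.624905, fail to reject H0 at alpha = 0.1.


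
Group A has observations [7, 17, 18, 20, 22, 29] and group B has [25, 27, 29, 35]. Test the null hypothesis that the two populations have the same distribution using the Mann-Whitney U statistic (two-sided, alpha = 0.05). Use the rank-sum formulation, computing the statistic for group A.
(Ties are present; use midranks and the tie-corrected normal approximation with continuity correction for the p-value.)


Step 1: Combine and sort all 10 observations; assign midranks.
sorted (value, group): (7,X), (17,X), (18,X), (20,X), (22,X), (25,Y), (27,Y), (29,X), (29,Y), (35,Y)
ranks: 7->1, 17->2, 18->3, 20->4, 22->5, 25->6, 27->7, 29->8.5, 29->8.5, 35->10
Step 2: Rank sum for X: R1 = 1 + 2 + 3 + 4 + 5 + 8.5 = 23.5.
Step 3: U_X = R1 - n1(n1+1)/2 = 23.5 - 6*7/2 = 23.5 - 21 = 2.5.
       U_Y = n1*n2 - U_X = 24 - 2.5 = 21.5.
Step 4: Ties are present, so use the tie-corrected normal approximation (with continuity correction) for the p-value.
Step 5: p-value = 0.054273; compare to alpha = 0.05. fail to reject H0.

U_X = 2.5, p = 0.054273, fail to reject H0 at alpha = 0.05.


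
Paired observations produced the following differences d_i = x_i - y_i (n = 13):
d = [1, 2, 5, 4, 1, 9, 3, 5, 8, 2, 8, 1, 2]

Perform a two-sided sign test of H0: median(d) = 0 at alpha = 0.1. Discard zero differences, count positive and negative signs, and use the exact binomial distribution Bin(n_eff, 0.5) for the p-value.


Step 1: Discard zero differences. Original n = 13; n_eff = number of nonzero differences = 13.
Nonzero differences (with sign): +1, +2, +5, +4, +1, +9, +3, +5, +8, +2, +8, +1, +2
Step 2: Count signs: positive = 13, negative = 0.
Step 3: Under H0: P(positive) = 0.5, so the number of positives S ~ Bin(13, 0.5).
Step 4: Two-sided exact p-value = sum of Bin(13,0.5) probabilities at or below the observed probability = 0.000244.
Step 5: alpha = 0.1. reject H0.

n_eff = 13, pos = 13, neg = 0, p = 0.000244, reject H0.


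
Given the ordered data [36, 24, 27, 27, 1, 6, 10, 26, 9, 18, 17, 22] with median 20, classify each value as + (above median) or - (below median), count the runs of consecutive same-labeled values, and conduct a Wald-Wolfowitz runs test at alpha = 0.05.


Step 1: Compute median = 20; label A = above, B = below.
Labels in order: AAAABBBABBBA  (n_A = 6, n_B = 6)
Step 2: Count runs R = 5.
Step 3: Under H0 (random ordering), E[R] = 2*n_A*n_B/(n_A+n_B) + 1 = 2*6*6/12 + 1 = 7.0000.
        Var[R] = 2*n_A*n_B*(2*n_A*n_B - n_A - n_B) / ((n_A+n_B)^2 * (n_A+n_B-1)) = 4320/1584 = 2.7273.
        SD[R] = 1.6514.
Step 4: Continuity-corrected z = (R + 0.5 - E[R]) / SD[R] = (5 + 0.5 - 7.0000) / 1.6514 = -0.9083.
Step 5: Two-sided p-value via normal approximation = 2*(1 - Phi(|z|)) = 0.363722.
Step 6: alpha = 0.05. fail to reject H0.

R = 5, z = -0.9083, p = 0.363722, fail to reject H0.


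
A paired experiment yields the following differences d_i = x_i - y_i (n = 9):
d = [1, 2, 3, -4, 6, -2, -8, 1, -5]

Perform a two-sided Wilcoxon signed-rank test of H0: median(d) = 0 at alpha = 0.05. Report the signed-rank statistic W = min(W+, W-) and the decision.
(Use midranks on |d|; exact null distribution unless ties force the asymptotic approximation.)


Step 1: Drop any zero differences (none here) and take |d_i|.
|d| = [1, 2, 3, 4, 6, 2, 8, 1, 5]
Step 2: Midrank |d_i| (ties get averaged ranks).
ranks: |1|->1.5, |2|->3.5, |3|->5, |4|->6, |6|->8, |2|->3.5, |8|->9, |1|->1.5, |5|->7
Step 3: Attach original signs; sum ranks with positive sign and with negative sign.
W+ = 1.5 + 3.5 + 5 + 8 + 1.5 = 19.5
W- = 6 + 3.5 + 9 + 7 = 25.5
(Check: W+ + W- = 45 should equal n(n+1)/2 = 45.)
Step 4: Test statistic W = min(W+, W-) = 19.5.
Step 5: Ties in |d|, so use the tie-corrected normal approximation.
        E[W] = n(n+1)/4 = 9*10/4 = 22.5.
        Tie groups: |d|=1 (t=2), |d|=2 (t=2); sum(t^3 - t) = 12.
        Var[W] = n(n+1)(2n+1)/24 - sum(t^3-t)/48 = 1710/24 - 12/48 = 71.
        z = (W - E[W]) / sqrt(Var[W]) = (19.5 - 22.5) / 8.4261 = -0.3560.
        Two-sided p = 2*Phi(z) = 0.721815.
Step 6: alpha = 0.05. fail to reject H0.

W+ = 19.5, W- = 25.5, W = min = 19.5, p = 0.721815, fail to reject H0.
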